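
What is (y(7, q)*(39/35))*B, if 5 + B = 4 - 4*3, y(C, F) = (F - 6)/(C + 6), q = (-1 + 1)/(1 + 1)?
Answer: 234/35 ≈ 6.6857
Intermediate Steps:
q = 0 (q = 0/2 = 0*(1/2) = 0)
y(C, F) = (-6 + F)/(6 + C)
B = -13 (B = -5 + (4 - 4*3) = -5 + (4 - 12) = -5 - 8 = -13)
(y(7, q)*(39/35))*B = (((-6 + 0)/(6 + 7))*(39/35))*(-13) = ((-6/13)*(39*(1/35)))*(-13) = (((1/13)*(-6))*(39/35))*(-13) = -6/13*39/35*(-13) = -18/35*(-13) = 234/35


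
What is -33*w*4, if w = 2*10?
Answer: -2640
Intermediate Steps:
w = 20
-33*w*4 = -33*20*4 = -660*4 = -2640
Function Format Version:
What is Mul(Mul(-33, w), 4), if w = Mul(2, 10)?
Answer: -2640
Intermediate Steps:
w = 20
Mul(Mul(-33, w), 4) = Mul(Mul(-33, 20), 4) = Mul(-660, 4) = -2640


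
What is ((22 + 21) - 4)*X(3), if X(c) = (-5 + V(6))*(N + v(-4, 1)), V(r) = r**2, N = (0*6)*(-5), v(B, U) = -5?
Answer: -6045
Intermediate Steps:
N = 0 (N = 0*(-5) = 0)
X(c) = -155 (X(c) = (-5 + 6**2)*(0 - 5) = (-5 + 36)*(-5) = 31*(-5) = -155)
((22 + 21) - 4)*X(3) = ((22 + 21) - 4)*(-155) = (43 - 4)*(-155) = 39*(-155) = -6045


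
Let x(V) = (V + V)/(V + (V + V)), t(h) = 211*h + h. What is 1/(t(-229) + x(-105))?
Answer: -3/145642 ≈ -2.0598e-5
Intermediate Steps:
t(h) = 212*h
x(V) = ⅔ (x(V) = (2*V)/(V + 2*V) = (2*V)/((3*V)) = (2*V)*(1/(3*V)) = ⅔)
1/(t(-229) + x(-105)) = 1/(212*(-229) + ⅔) = 1/(-48548 + ⅔) = 1/(-145642/3) = -3/145642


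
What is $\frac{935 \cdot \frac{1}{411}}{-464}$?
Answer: $- \frac{935}{190704} \approx -0.0049029$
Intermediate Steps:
$\frac{935 \cdot \frac{1}{411}}{-464} = 935 \cdot \frac{1}{411} \left(- \frac{1}{464}\right) = \frac{935}{411} \left(- \frac{1}{464}\right) = - \frac{935}{190704}$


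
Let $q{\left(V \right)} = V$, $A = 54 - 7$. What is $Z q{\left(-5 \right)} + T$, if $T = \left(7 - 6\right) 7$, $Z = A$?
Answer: $-228$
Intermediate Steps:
$A = 47$ ($A = 54 - 7 = 47$)
$Z = 47$
$T = 7$ ($T = 1 \cdot 7 = 7$)
$Z q{\left(-5 \right)} + T = 47 \left(-5\right) + 7 = -235 + 7 = -228$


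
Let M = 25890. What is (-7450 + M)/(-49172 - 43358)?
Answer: -1844/9253 ≈ -0.19929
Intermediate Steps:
(-7450 + M)/(-49172 - 43358) = (-7450 + 25890)/(-49172 - 43358) = 18440/(-92530) = 18440*(-1/92530) = -1844/9253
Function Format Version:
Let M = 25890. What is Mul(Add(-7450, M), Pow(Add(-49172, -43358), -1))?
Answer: Rational(-1844, 9253) ≈ -0.19929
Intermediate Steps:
Mul(Add(-7450, M), Pow(Add(-49172, -43358), -1)) = Mul(Add(-7450, 25890), Pow(Add(-49172, -43358), -1)) = Mul(18440, Pow(-92530, -1)) = Mul(18440, Rational(-1, 92530)) = Rational(-1844, 9253)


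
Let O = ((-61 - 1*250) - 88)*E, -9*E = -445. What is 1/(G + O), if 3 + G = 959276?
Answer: 3/2818634 ≈ 1.0643e-6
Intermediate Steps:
E = 445/9 (E = -⅑*(-445) = 445/9 ≈ 49.444)
G = 959273 (G = -3 + 959276 = 959273)
O = -59185/3 (O = ((-61 - 1*250) - 88)*(445/9) = ((-61 - 250) - 88)*(445/9) = (-311 - 88)*(445/9) = -399*445/9 = -59185/3 ≈ -19728.)
1/(G + O) = 1/(959273 - 59185/3) = 1/(2818634/3) = 3/2818634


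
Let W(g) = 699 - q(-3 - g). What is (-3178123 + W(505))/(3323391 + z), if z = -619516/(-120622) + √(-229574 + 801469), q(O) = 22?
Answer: -19205399801845895186227/20087563466733956732293 + 5778847605237283*√571895/20087563466733956732293 ≈ -0.95587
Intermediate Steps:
W(g) = 677 (W(g) = 699 - 1*22 = 699 - 22 = 677)
z = 309758/60311 + √571895 (z = -619516*(-1/120622) + √571895 = 309758/60311 + √571895 ≈ 761.37)
(-3178123 + W(505))/(3323391 + z) = (-3178123 + 677)/(3323391 + (309758/60311 + √571895)) = -3177446/(200437344359/60311 + √571895)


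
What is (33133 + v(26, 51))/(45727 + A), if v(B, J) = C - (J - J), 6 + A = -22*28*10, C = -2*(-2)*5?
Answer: 11051/13187 ≈ 0.83802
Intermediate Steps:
C = 20 (C = 4*5 = 20)
A = -6166 (A = -6 - 22*28*10 = -6 - 616*10 = -6 - 6160 = -6166)
v(B, J) = 20 (v(B, J) = 20 - (J - J) = 20 - 1*0 = 20 + 0 = 20)
(33133 + v(26, 51))/(45727 + A) = (33133 + 20)/(45727 - 6166) = 33153/39561 = 33153*(1/39561) = 11051/13187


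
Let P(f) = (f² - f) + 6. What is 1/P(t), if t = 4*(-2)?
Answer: 1/78 ≈ 0.012821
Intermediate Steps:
t = -8
P(f) = 6 + f² - f
1/P(t) = 1/(6 + (-8)² - 1*(-8)) = 1/(6 + 64 + 8) = 1/78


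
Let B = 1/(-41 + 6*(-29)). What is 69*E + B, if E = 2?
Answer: 29669/215 ≈ 138.00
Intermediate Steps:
B = -1/215 (B = 1/(-41 - 174) = 1/(-215) = -1/215 ≈ -0.0046512)
69*E + B = 69*2 - 1/215 = 138 - 1/215 = 29669/215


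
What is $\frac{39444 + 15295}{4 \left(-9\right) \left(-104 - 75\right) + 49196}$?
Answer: $\frac{54739}{55640} \approx 0.98381$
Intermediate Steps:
$\frac{39444 + 15295}{4 \left(-9\right) \left(-104 - 75\right) + 49196} = \frac{54739}{\left(-36\right) \left(-179\right) + 49196} = \frac{54739}{6444 + 49196} = \frac{54739}{55640}$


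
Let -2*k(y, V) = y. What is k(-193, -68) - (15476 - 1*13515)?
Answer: -3729/2 ≈ -1864.5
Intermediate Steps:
k(y, V) = -y/2
k(-193, -68) - (15476 - 1*13515) = -½*(-193) - (15476 - 1*13515) = 193/2 - (15476 - 13515) = 193/2 - 1*1961 = 193/2 - 1961 = -3729/2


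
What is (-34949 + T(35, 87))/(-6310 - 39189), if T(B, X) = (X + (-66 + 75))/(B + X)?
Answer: 2131841/2775439 ≈ 0.76811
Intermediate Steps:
T(B, X) = (9 + X)/(B + X) (T(B, X) = (X + 9)/(B + X) = (9 + X)/(B + X))
(-34949 + T(35, 87))/(-6310 - 39189) = (-34949 + (9 + 87)/(35 + 87))/(-6310 - 39189) = (-34949 + 96/122)/(-45499) = (-34949 + (1/122)*96)*(-1/45499) = (-34949 + 48/61)*(-1/45499) = -2131841/61*(-1/45499) = 2131841/2775439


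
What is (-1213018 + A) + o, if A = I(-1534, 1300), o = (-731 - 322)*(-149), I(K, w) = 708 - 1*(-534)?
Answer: -1054879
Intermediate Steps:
I(K, w) = 1242 (I(K, w) = 708 + 534 = 1242)
o = 156897 (o = -1053*(-149) = 156897)
A = 1242
(-1213018 + A) + o = (-1213018 + 1242) + 156897 = -1211776 + 156897 = -1054879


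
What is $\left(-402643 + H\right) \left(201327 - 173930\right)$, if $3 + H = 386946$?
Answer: $-430132900$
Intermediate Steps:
$H = 386943$ ($H = -3 + 386946 = 386943$)
$\left(-402643 + H\right) \left(201327 - 173930\right) = \left(-402643 + 386943\right) \left(201327 - 173930\right) = \left(-15700\right) 27397 = -430132900$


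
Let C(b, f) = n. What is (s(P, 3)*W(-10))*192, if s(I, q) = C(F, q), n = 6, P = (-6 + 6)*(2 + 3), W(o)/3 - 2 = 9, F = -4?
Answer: 38016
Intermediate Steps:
W(o) = 33 (W(o) = 6 + 3*9 = 6 + 27 = 33)
P = 0 (P = 0*5 = 0)
C(b, f) = 6
s(I, q) = 6
(s(P, 3)*W(-10))*192 = (6*33)*192 = 198*192 = 38016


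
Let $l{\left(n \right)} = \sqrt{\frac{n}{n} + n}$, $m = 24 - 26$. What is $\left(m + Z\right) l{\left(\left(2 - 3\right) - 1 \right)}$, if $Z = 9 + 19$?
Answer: $26 i \approx 26.0 i$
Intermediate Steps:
$Z = 28$
$m = -2$ ($m = 24 - 26 = -2$)
$l{\left(n \right)} = \sqrt{1 + n}$
$\left(m + Z\right) l{\left(\left(2 - 3\right) - 1 \right)} = \left(-2 + 28\right) \sqrt{1 + \left(\left(2 - 3\right) - 1\right)} = 26 \sqrt{1 - 2} = 26 \sqrt{-1} = 26 i$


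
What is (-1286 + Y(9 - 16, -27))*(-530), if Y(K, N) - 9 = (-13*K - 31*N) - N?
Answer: 170660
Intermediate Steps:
Y(K, N) = 9 - 32*N - 13*K (Y(K, N) = 9 + ((-13*K - 31*N) - N) = 9 + ((-31*N - 13*K) - N) = 9 + (-32*N - 13*K) = 9 - 32*N - 13*K)
(-1286 + Y(9 - 16, -27))*(-530) = (-1286 + (9 - 32*(-27) - 13*(9 - 16)))*(-530) = (-1286 + (9 + 864 - 13*(-7)))*(-530) = (-1286 + (9 + 864 + 91))*(-530) = (-1286 + 964)*(-530) = -322*(-530) = 170660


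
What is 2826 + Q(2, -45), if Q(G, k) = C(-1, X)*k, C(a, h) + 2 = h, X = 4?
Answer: 2736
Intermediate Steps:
C(a, h) = -2 + h
Q(G, k) = 2*k (Q(G, k) = (-2 + 4)*k = 2*k)
2826 + Q(2, -45) = 2826 + 2*(-45) = 2826 - 90 = 2736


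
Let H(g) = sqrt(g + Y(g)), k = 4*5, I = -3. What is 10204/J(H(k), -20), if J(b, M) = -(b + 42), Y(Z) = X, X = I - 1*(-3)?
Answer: -53571/218 + 2551*sqrt(5)/218 ≈ -219.57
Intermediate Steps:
X = 0 (X = -3 - 1*(-3) = -3 + 3 = 0)
Y(Z) = 0
k = 20
H(g) = sqrt(g) (H(g) = sqrt(g + 0) = sqrt(g))
J(b, M) = -42 - b (J(b, M) = -(42 + b) = -42 - b)
10204/J(H(k), -20) = 10204/(-42 - sqrt(20)) = 10204/(-42 - 2*sqrt(5))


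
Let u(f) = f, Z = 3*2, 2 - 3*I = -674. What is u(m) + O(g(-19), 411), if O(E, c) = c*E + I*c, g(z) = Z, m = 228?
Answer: 95306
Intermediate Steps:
I = 676/3 (I = 2/3 - 1/3*(-674) = 2/3 + 674/3 = 676/3 ≈ 225.33)
Z = 6
g(z) = 6
O(E, c) = 676*c/3 + E*c (O(E, c) = c*E + 676*c/3 = E*c + 676*c/3 = 676*c/3 + E*c)
u(m) + O(g(-19), 411) = 228 + (1/3)*411*(676 + 3*6) = 228 + (1/3)*411*(676 + 18) = 228 + (1/3)*411*694 = 228 + 95078 = 95306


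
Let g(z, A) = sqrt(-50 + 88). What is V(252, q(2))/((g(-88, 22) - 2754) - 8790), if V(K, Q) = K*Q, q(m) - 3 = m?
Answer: -7272720/66631949 - 630*sqrt(38)/66631949 ≈ -0.10921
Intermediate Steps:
q(m) = 3 + m
g(z, A) = sqrt(38)
V(252, q(2))/((g(-88, 22) - 2754) - 8790) = (252*(3 + 2))/((sqrt(38) - 2754) - 8790) = (252*5)/((-2754 + sqrt(38)) - 8790) = 1260/(-11544 + sqrt(38))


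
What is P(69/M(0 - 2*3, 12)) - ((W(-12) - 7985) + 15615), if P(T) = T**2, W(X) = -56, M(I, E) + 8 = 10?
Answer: -25535/4 ≈ -6383.8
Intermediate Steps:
M(I, E) = 2 (M(I, E) = -8 + 10 = 2)
P(69/M(0 - 2*3, 12)) - ((W(-12) - 7985) + 15615) = (69/2)**2 - ((-56 - 7985) + 15615) = (69*(1/2))**2 - (-8041 + 15615) = (69/2)**2 - 1*7574 = 4761/4 - 7574 = -25535/4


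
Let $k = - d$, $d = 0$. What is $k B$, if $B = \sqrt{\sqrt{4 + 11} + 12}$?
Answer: $0$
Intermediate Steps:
$B = \sqrt{12 + \sqrt{15}}$ ($B = \sqrt{\sqrt{15} + 12} = \sqrt{12 + \sqrt{15}} \approx 3.9841$)
$k = 0$ ($k = \left(-1\right) 0 = 0$)
$k B = 0 \sqrt{12 + \sqrt{15}} = 0$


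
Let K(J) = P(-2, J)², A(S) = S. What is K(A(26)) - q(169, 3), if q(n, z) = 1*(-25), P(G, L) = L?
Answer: 701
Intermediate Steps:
q(n, z) = -25
K(J) = J²
K(A(26)) - q(169, 3) = 26² - 1*(-25) = 676 + 25 = 701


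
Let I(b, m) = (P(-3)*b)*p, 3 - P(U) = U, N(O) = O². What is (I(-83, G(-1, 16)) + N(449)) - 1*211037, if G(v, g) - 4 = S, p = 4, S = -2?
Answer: -11428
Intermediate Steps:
P(U) = 3 - U
G(v, g) = 2 (G(v, g) = 4 - 2 = 2)
I(b, m) = 24*b (I(b, m) = ((3 - 1*(-3))*b)*4 = ((3 + 3)*b)*4 = (6*b)*4 = 24*b)
(I(-83, G(-1, 16)) + N(449)) - 1*211037 = (24*(-83) + 449²) - 1*211037 = (-1992 + 201601) - 211037 = 199609 - 211037 = -11428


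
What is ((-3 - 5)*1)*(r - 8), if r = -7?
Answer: 120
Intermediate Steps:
((-3 - 5)*1)*(r - 8) = ((-3 - 5)*1)*(-7 - 8) = -8*1*(-15) = -8*(-15) = 120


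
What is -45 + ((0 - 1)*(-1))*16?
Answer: -29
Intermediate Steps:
-45 + ((0 - 1)*(-1))*16 = -45 - 1*(-1)*16 = -45 + 1*16 = -45 + 16 = -29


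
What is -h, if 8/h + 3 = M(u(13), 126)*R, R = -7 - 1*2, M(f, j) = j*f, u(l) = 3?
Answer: 8/3405 ≈ 0.0023495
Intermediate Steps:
M(f, j) = f*j
R = -9 (R = -7 - 2 = -9)
h = -8/3405 (h = 8/(-3 + (3*126)*(-9)) = 8/(-3 + 378*(-9)) = 8/(-3 - 3402) = 8/(-3405) = 8*(-1/3405) = -8/3405 ≈ -0.0023495)
-h = -1*(-8/3405) = 8/3405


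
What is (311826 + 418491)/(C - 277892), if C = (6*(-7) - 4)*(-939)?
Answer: -730317/234698 ≈ -3.1117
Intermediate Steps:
C = 43194 (C = (-42 - 4)*(-939) = -46*(-939) = 43194)
(311826 + 418491)/(C - 277892) = (311826 + 418491)/(43194 - 277892) = 730317/(-234698) = 730317*(-1/234698) = -730317/234698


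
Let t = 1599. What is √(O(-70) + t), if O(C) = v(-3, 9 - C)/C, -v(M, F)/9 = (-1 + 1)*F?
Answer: √1599 ≈ 39.987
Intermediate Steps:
v(M, F) = 0 (v(M, F) = -9*(-1 + 1)*F = -0*F = -9*0 = 0)
O(C) = 0 (O(C) = 0/C = 0)
√(O(-70) + t) = √(0 + 1599) = √1599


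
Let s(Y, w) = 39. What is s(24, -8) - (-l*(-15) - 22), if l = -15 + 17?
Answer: 31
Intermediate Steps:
l = 2
s(24, -8) - (-l*(-15) - 22) = 39 - (-1*2*(-15) - 22) = 39 - (-2*(-15) - 22) = 39 - (30 - 22) = 39 - 1*8 = 39 - 8 = 31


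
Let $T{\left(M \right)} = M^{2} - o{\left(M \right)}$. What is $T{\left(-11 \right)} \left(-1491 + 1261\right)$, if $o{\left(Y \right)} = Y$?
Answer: $-30360$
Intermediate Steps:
$T{\left(M \right)} = M^{2} - M$
$T{\left(-11 \right)} \left(-1491 + 1261\right) = - 11 \left(-1 - 11\right) \left(-1491 + 1261\right) = \left(-11\right) \left(-12\right) \left(-230\right) = 132 \left(-230\right) = -30360$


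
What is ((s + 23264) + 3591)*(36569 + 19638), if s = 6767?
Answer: 1889791754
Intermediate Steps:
((s + 23264) + 3591)*(36569 + 19638) = ((6767 + 23264) + 3591)*(36569 + 19638) = (30031 + 3591)*56207 = 33622*56207 = 1889791754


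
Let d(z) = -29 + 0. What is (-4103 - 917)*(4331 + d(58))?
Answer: -21596040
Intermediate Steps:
d(z) = -29
(-4103 - 917)*(4331 + d(58)) = (-4103 - 917)*(4331 - 29) = -5020*4302 = -21596040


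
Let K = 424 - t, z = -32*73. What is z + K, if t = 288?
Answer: -2200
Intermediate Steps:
z = -2336
K = 136 (K = 424 - 1*288 = 424 - 288 = 136)
z + K = -2336 + 136 = -2200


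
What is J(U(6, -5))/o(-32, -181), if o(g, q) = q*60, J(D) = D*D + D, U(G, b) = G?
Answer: -7/1810 ≈ -0.0038674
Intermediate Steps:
J(D) = D + D**2 (J(D) = D**2 + D = D + D**2)
o(g, q) = 60*q
J(U(6, -5))/o(-32, -181) = (6*(1 + 6))/((60*(-181))) = (6*7)/(-10860) = 42*(-1/10860) = -7/1810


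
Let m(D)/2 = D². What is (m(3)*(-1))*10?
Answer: -180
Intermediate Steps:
m(D) = 2*D²
(m(3)*(-1))*10 = ((2*3²)*(-1))*10 = ((2*9)*(-1))*10 = (18*(-1))*10 = -18*10 = -180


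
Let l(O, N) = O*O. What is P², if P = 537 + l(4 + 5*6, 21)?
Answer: 2866249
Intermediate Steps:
l(O, N) = O²
P = 1693 (P = 537 + (4 + 5*6)² = 537 + (4 + 30)² = 537 + 34² = 537 + 1156 = 1693)
P² = 1693² = 2866249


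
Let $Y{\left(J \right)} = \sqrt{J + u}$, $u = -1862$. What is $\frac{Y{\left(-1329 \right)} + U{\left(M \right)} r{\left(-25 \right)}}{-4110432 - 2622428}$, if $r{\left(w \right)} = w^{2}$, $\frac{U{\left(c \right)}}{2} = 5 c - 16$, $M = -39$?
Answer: $\frac{26375}{673286} - \frac{i \sqrt{3191}}{6732860} \approx 0.039174 - 8.39 \cdot 10^{-6} i$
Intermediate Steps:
$U{\left(c \right)} = -32 + 10 c$ ($U{\left(c \right)} = 2 \left(5 c - 16\right) = 2 \left(-16 + 5 c\right) = -32 + 10 c$)
$Y{\left(J \right)} = \sqrt{-1862 + J}$ ($Y{\left(J \right)} = \sqrt{J - 1862} = \sqrt{-1862 + J}$)
$\frac{Y{\left(-1329 \right)} + U{\left(M \right)} r{\left(-25 \right)}}{-4110432 - 2622428} = \frac{\sqrt{-1862 - 1329} + \left(-32 + 10 \left(-39\right)\right) \left(-25\right)^{2}}{-4110432 - 2622428} = \frac{\sqrt{-3191} + \left(-32 - 390\right) 625}{-6732860} = \left(i \sqrt{3191} - 263750\right) \left(- \frac{1}{6732860}\right) = \left(-263750 + i \sqrt{3191}\right) \left(- \frac{1}{6732860}\right) = \frac{26375}{673286} - \frac{i \sqrt{3191}}{6732860}$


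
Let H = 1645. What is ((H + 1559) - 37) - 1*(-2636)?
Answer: 5803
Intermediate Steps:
((H + 1559) - 37) - 1*(-2636) = ((1645 + 1559) - 37) - 1*(-2636) = (3204 - 37) + 2636 = 3167 + 2636 = 5803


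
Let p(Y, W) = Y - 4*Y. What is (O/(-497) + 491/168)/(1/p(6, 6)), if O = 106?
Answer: -96951/1988 ≈ -48.768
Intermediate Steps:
p(Y, W) = -3*Y
(O/(-497) + 491/168)/(1/p(6, 6)) = (106/(-497) + 491/168)/(1/(-3*6)) = (106*(-1/497) + 491*(1/168))/(1/(-18)) = (-106/497 + 491/168)/(-1/18) = (32317/11928)*(-18) = -96951/1988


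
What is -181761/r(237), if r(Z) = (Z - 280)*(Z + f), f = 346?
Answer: 4227/583 ≈ 7.2504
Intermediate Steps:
r(Z) = (-280 + Z)*(346 + Z) (r(Z) = (Z - 280)*(Z + 346) = (-280 + Z)*(346 + Z))
-181761/r(237) = -181761/(-96880 + 237² + 66*237) = -181761/(-96880 + 56169 + 15642) = -181761/(-25069) = -181761*(-1/25069) = 4227/583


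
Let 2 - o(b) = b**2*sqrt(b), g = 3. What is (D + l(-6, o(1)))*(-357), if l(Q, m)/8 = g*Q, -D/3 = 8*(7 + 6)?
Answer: 162792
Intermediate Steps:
o(b) = 2 - b**(5/2) (o(b) = 2 - b**2*sqrt(b) = 2 - b**(5/2))
D = -312 (D = -24*(7 + 6) = -24*13 = -3*104 = -312)
l(Q, m) = 24*Q (l(Q, m) = 8*(3*Q) = 24*Q)
(D + l(-6, o(1)))*(-357) = (-312 + 24*(-6))*(-357) = (-312 - 144)*(-357) = -456*(-357) = 162792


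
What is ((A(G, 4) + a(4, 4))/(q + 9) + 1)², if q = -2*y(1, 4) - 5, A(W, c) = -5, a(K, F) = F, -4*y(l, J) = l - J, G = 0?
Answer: 9/25 ≈ 0.36000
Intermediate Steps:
y(l, J) = -l/4 + J/4 (y(l, J) = -(l - J)/4 = -l/4 + J/4)
q = -13/2 (q = -2*(-¼*1 + (¼)*4) - 5 = -2*(-¼ + 1) - 5 = -2*¾ - 5 = -3/2 - 5 = -13/2 ≈ -6.5000)
((A(G, 4) + a(4, 4))/(q + 9) + 1)² = ((-5 + 4)/(-13/2 + 9) + 1)² = (-1/5/2 + 1)² = (-1*⅖ + 1)² = (-⅖ + 1)² = (⅗)² = 9/25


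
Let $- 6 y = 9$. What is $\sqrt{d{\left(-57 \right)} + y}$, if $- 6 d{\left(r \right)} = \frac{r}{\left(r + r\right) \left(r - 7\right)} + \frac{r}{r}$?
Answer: $\frac{i \sqrt{3837}}{48} \approx 1.2905 i$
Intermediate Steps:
$y = - \frac{3}{2}$ ($y = \left(- \frac{1}{6}\right) 9 = - \frac{3}{2} \approx -1.5$)
$d{\left(r \right)} = - \frac{1}{6} - \frac{1}{12 \left(-7 + r\right)}$ ($d{\left(r \right)} = - \frac{\frac{r}{\left(r + r\right) \left(r - 7\right)} + \frac{r}{r}}{6} = - \frac{\frac{r}{2 r \left(-7 + r\right)} + 1}{6} = - \frac{r \frac{1}{2 r \left(-7 + r\right)} + 1}{6} = - \frac{\frac{1}{2 \left(-7 + r\right)} + 1}{6} = - \frac{1 + \frac{1}{2 \left(-7 + r\right)}}{6} = - \frac{1}{6} - \frac{1}{12 \left(-7 + r\right)}$)
$\sqrt{d{\left(-57 \right)} + y} = \sqrt{\frac{13 - -114}{12 \left(-7 - 57\right)} - \frac{3}{2}} = \sqrt{\frac{13 + 114}{12 \left(-64\right)} - \frac{3}{2}} = \sqrt{\frac{1}{12} \left(- \frac{1}{64}\right) 127 - \frac{3}{2}} = \sqrt{- \frac{127}{768} - \frac{3}{2}} = \sqrt{- \frac{1279}{768}} = \frac{i \sqrt{3837}}{48}$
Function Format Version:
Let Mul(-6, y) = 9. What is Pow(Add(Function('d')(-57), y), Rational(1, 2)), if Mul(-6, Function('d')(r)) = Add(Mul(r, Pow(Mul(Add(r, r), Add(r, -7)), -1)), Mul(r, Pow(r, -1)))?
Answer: Mul(Rational(1, 48), I, Pow(3837, Rational(1, 2))) ≈ Mul(1.2905, I)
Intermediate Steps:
y = Rational(-3, 2) (y = Mul(Rational(-1, 6), 9) = Rational(-3, 2) ≈ -1.5000)
Function('d')(r) = Add(Rational(-1, 6), Mul(Rational(-1, 12), Pow(Add(-7, r), -1))) (Function('d')(r) = Mul(Rational(-1, 6), Add(Mul(r, Pow(Mul(Add(r, r), Add(r, -7)), -1)), Mul(r, Pow(r, -1)))) = Mul(Rational(-1, 6), Add(Mul(r, Pow(Mul(Mul(2, r), Add(-7, r)), -1)), 1)) = Mul(Rational(-1, 6), Add(Mul(r, Pow(Mul(2, r, Add(-7, r)), -1)), 1)) = Mul(Rational(-1, 6), Add(Mul(r, Mul(Rational(1, 2), Pow(r, -1), Pow(Add(-7, r), -1))), 1)) = Mul(Rational(-1, 6), Add(Mul(Rational(1, 2), Pow(Add(-7, r), -1)), 1)) = Mul(Rational(-1, 6), Add(1, Mul(Rational(1, 2), Pow(Add(-7, r), -1)))) = Add(Rational(-1, 6), Mul(Rational(-1, 12), Pow(Add(-7, r), -1))))
Pow(Add(Function('d')(-57), y), Rational(1, 2)) = Pow(Add(Mul(Rational(1, 12), Pow(Add(-7, -57), -1), Add(13, Mul(-2, -57))), Rational(-3, 2)), Rational(1, 2)) = Pow(Add(Mul(Rational(1, 12), Pow(-64, -1), Add(13, 114)), Rational(-3, 2)), Rational(1, 2)) = Pow(Add(Mul(Rational(1, 12), Rational(-1, 64), 127), Rational(-3, 2)), Rational(1, 2)) = Pow(Add(Rational(-127, 768), Rational(-3, 2)), Rational(1, 2)) = Pow(Rational(-1279, 768), Rational(1, 2)) = Mul(Rational(1, 48), I, Pow(3837, Rational(1, 2)))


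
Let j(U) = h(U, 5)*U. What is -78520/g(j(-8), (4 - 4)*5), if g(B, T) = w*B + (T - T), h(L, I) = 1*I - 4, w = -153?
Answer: -9815/153 ≈ -64.150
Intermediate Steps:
h(L, I) = -4 + I (h(L, I) = I - 4 = -4 + I)
j(U) = U (j(U) = (-4 + 5)*U = 1*U = U)
g(B, T) = -153*B (g(B, T) = -153*B + (T - T) = -153*B + 0 = -153*B)
-78520/g(j(-8), (4 - 4)*5) = -78520/((-153*(-8))) = -78520/1224 = -78520*1/1224 = -9815/153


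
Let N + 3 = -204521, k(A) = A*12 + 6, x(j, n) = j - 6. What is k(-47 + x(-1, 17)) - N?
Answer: 203882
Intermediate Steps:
x(j, n) = -6 + j
k(A) = 6 + 12*A (k(A) = 12*A + 6 = 6 + 12*A)
N = -204524 (N = -3 - 204521 = -204524)
k(-47 + x(-1, 17)) - N = (6 + 12*(-47 + (-6 - 1))) - 1*(-204524) = (6 + 12*(-47 - 7)) + 204524 = (6 + 12*(-54)) + 204524 = (6 - 648) + 204524 = -642 + 204524 = 203882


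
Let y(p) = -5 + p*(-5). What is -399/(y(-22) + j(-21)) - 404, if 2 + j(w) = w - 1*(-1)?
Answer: -33931/83 ≈ -408.81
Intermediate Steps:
y(p) = -5 - 5*p
j(w) = -1 + w (j(w) = -2 + (w - 1*(-1)) = -2 + (w + 1) = -2 + (1 + w) = -1 + w)
-399/(y(-22) + j(-21)) - 404 = -399/((-5 - 5*(-22)) + (-1 - 21)) - 404 = -399/((-5 + 110) - 22) - 404 = -399/(105 - 22) - 404 = -399/83 - 404 = -33931/83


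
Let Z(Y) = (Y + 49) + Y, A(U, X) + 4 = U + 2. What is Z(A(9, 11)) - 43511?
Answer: -43448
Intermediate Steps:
A(U, X) = -2 + U (A(U, X) = -4 + (U + 2) = -4 + (2 + U) = -2 + U)
Z(Y) = 49 + 2*Y (Z(Y) = (49 + Y) + Y = 49 + 2*Y)
Z(A(9, 11)) - 43511 = (49 + 2*(-2 + 9)) - 43511 = (49 + 2*7) - 43511 = (49 + 14) - 43511 = 63 - 43511 = -43448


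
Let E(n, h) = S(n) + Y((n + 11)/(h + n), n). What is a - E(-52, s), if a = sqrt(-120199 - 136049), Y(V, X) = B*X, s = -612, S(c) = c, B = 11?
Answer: 624 + 6*I*sqrt(7118) ≈ 624.0 + 506.21*I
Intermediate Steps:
Y(V, X) = 11*X
E(n, h) = 12*n (E(n, h) = n + 11*n = 12*n)
a = 6*I*sqrt(7118) (a = sqrt(-256248) = 6*I*sqrt(7118) ≈ 506.21*I)
a - E(-52, s) = 6*I*sqrt(7118) - 12*(-52) = 6*I*sqrt(7118) - 1*(-624) = 6*I*sqrt(7118) + 624 = 624 + 6*I*sqrt(7118)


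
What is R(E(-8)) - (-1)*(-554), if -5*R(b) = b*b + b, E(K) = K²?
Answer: -1386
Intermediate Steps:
R(b) = -b/5 - b²/5 (R(b) = -(b*b + b)/5 = -(b² + b)/5 = -(b + b²)/5 = -b/5 - b²/5)
R(E(-8)) - (-1)*(-554) = -⅕*(-8)²*(1 + (-8)²) - (-1)*(-554) = -⅕*64*(1 + 64) - 1*554 = -⅕*64*65 - 554 = -832 - 554 = -1386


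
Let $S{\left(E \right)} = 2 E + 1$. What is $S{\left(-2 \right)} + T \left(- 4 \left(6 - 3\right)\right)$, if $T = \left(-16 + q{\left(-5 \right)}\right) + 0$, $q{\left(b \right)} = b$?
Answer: $249$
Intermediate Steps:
$S{\left(E \right)} = 1 + 2 E$
$T = -21$ ($T = \left(-16 - 5\right) + 0 = -21 + 0 = -21$)
$S{\left(-2 \right)} + T \left(- 4 \left(6 - 3\right)\right) = \left(1 + 2 \left(-2\right)\right) - 21 \left(- 4 \left(6 - 3\right)\right) = \left(1 - 4\right) - 21 \left(\left(-4\right) 3\right) = -3 - -252 = -3 + 252 = 249$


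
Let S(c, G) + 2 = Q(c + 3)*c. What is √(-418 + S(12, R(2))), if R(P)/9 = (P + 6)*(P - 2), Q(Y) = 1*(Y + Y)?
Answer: 2*I*√15 ≈ 7.746*I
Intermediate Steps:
Q(Y) = 2*Y (Q(Y) = 1*(2*Y) = 2*Y)
R(P) = 9*(-2 + P)*(6 + P) (R(P) = 9*((P + 6)*(P - 2)) = 9*((6 + P)*(-2 + P)) = 9*((-2 + P)*(6 + P)) = 9*(-2 + P)*(6 + P))
S(c, G) = -2 + c*(6 + 2*c) (S(c, G) = -2 + (2*(c + 3))*c = -2 + (2*(3 + c))*c = -2 + (6 + 2*c)*c = -2 + c*(6 + 2*c))
√(-418 + S(12, R(2))) = √(-418 + (-2 + 2*12*(3 + 12))) = √(-418 + (-2 + 2*12*15)) = √(-418 + (-2 + 360)) = √(-418 + 358) = √(-60) = 2*I*√15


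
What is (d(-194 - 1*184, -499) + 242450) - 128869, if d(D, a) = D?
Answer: 113203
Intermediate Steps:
(d(-194 - 1*184, -499) + 242450) - 128869 = ((-194 - 1*184) + 242450) - 128869 = ((-194 - 184) + 242450) - 128869 = (-378 + 242450) - 128869 = 242072 - 128869 = 113203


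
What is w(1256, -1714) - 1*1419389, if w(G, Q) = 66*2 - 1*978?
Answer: -1420235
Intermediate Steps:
w(G, Q) = -846 (w(G, Q) = 132 - 978 = -846)
w(1256, -1714) - 1*1419389 = -846 - 1*1419389 = -846 - 1419389 = -1420235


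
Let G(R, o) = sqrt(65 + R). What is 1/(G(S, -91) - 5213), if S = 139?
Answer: -5213/27175165 - 2*sqrt(51)/27175165 ≈ -0.00019236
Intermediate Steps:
1/(G(S, -91) - 5213) = 1/(sqrt(65 + 139) - 5213) = 1/(sqrt(204) - 5213) = 1/(2*sqrt(51) - 5213) = 1/(-5213 + 2*sqrt(51))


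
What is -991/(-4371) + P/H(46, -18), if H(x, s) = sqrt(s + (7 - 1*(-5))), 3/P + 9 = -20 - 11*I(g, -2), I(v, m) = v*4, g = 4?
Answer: 991/4371 + I*sqrt(6)/410 ≈ 0.22672 + 0.0059744*I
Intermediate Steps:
I(v, m) = 4*v
P = -3/205 (P = 3/(-9 + (-20 - 44*4)) = 3/(-9 + (-20 - 11*16)) = 3/(-9 + (-20 - 176)) = 3/(-9 - 196) = 3/(-205) = 3*(-1/205) = -3/205 ≈ -0.014634)
H(x, s) = sqrt(12 + s) (H(x, s) = sqrt(s + (7 + 5)) = sqrt(s + 12) = sqrt(12 + s))
-991/(-4371) + P/H(46, -18) = -991/(-4371) - 3/(205*sqrt(12 - 18)) = -991*(-1/4371) - 3*(-I*sqrt(6)/6)/205 = 991/4371 - 3*(-I*sqrt(6)/6)/205 = 991/4371 - (-1)*I*sqrt(6)/410 = 991/4371 + I*sqrt(6)/410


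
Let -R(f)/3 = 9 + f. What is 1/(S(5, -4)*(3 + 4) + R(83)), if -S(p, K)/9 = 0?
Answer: -1/276 ≈ -0.0036232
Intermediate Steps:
S(p, K) = 0 (S(p, K) = -9*0 = 0)
R(f) = -27 - 3*f (R(f) = -3*(9 + f) = -27 - 3*f)
1/(S(5, -4)*(3 + 4) + R(83)) = 1/(0*(3 + 4) + (-27 - 3*83)) = 1/(0*7 + (-27 - 249)) = 1/(0 - 276) = 1/(-276) = -1/276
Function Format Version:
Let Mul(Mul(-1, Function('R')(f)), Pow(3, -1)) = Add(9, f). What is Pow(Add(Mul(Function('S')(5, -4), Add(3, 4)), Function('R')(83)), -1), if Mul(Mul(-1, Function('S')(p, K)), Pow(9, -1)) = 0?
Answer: Rational(-1, 276) ≈ -0.0036232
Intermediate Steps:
Function('S')(p, K) = 0 (Function('S')(p, K) = Mul(-9, 0) = 0)
Function('R')(f) = Add(-27, Mul(-3, f)) (Function('R')(f) = Mul(-3, Add(9, f)) = Add(-27, Mul(-3, f)))
Pow(Add(Mul(Function('S')(5, -4), Add(3, 4)), Function('R')(83)), -1) = Pow(Add(Mul(0, Add(3, 4)), Add(-27, Mul(-3, 83))), -1) = Pow(Add(Mul(0, 7), Add(-27, -249)), -1) = Pow(Add(0, -276), -1) = Pow(-276, -1) = Rational(-1, 276)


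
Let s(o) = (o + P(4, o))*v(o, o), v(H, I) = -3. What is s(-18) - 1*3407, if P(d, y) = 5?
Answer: -3368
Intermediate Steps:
s(o) = -15 - 3*o (s(o) = (o + 5)*(-3) = (5 + o)*(-3) = -15 - 3*o)
s(-18) - 1*3407 = (-15 - 3*(-18)) - 1*3407 = (-15 + 54) - 3407 = 39 - 3407 = -3368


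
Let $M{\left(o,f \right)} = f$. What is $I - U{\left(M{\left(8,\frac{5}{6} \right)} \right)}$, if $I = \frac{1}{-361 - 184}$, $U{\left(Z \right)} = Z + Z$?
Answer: $- \frac{2728}{1635} \approx -1.6685$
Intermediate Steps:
$U{\left(Z \right)} = 2 Z$
$I = - \frac{1}{545}$ ($I = \frac{1}{-545} = - \frac{1}{545} \approx -0.0018349$)
$I - U{\left(M{\left(8,\frac{5}{6} \right)} \right)} = - \frac{1}{545} - 2 \cdot \frac{5}{6} = - \frac{1}{545} - \frac{5}{3} = - \frac{2728}{1635}$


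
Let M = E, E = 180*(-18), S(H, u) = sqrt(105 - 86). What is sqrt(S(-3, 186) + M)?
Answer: sqrt(-3240 + sqrt(19)) ≈ 56.883*I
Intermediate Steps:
S(H, u) = sqrt(19)
E = -3240
M = -3240
sqrt(S(-3, 186) + M) = sqrt(sqrt(19) - 3240) = sqrt(-3240 + sqrt(19))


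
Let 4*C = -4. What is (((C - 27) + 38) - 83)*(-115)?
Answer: 8395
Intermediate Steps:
C = -1 (C = (¼)*(-4) = -1)
(((C - 27) + 38) - 83)*(-115) = (((-1 - 27) + 38) - 83)*(-115) = ((-28 + 38) - 83)*(-115) = (10 - 83)*(-115) = -73*(-115) = 8395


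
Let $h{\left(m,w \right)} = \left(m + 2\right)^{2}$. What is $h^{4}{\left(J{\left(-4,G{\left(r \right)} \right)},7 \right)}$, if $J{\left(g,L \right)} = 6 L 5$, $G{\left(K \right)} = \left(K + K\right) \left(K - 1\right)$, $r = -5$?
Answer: $111182975657320408751923456$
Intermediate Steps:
$G{\left(K \right)} = 2 K \left(-1 + K\right)$
$J{\left(g,L \right)} = 30 L$
$h{\left(m,w \right)} = \left(2 + m\right)^{2}$
$h^{4}{\left(J{\left(-4,G{\left(r \right)} \right)},7 \right)} = \left(\left(2 + 30 \cdot 2 \left(-5\right) \left(-1 - 5\right)\right)^{2}\right)^{4} = \left(\left(2 + 30 \cdot 2 \left(-5\right) \left(-6\right)\right)^{2}\right)^{4} = \left(\left(2 + 30 \cdot 60\right)^{2}\right)^{4} = \left(\left(2 + 1800\right)^{2}\right)^{4} = \left(1802^{2}\right)^{4} = 3247204^{4} = 111182975657320408751923456$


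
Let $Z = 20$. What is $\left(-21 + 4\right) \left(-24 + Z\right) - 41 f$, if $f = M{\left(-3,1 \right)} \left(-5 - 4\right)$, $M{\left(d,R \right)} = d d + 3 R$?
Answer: $4496$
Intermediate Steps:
$M{\left(d,R \right)} = d^{2} + 3 R$
$f = -108$ ($f = \left(\left(-3\right)^{2} + 3 \cdot 1\right) \left(-5 - 4\right) = \left(9 + 3\right) \left(-9\right) = 12 \left(-9\right) = -108$)
$\left(-21 + 4\right) \left(-24 + Z\right) - 41 f = \left(-21 + 4\right) \left(-24 + 20\right) - -4428 = \left(-17\right) \left(-4\right) + 4428 = 68 + 4428 = 4496$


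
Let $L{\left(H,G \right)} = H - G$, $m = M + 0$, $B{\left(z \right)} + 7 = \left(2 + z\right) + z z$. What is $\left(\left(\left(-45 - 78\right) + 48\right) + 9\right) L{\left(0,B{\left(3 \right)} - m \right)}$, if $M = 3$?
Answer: $264$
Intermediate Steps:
$B{\left(z \right)} = -5 + z + z^{2}$ ($B{\left(z \right)} = -7 + \left(\left(2 + z\right) + z z\right) = -7 + \left(\left(2 + z\right) + z^{2}\right) = -7 + \left(2 + z + z^{2}\right) = -5 + z + z^{2}$)
$m = 3$ ($m = 3 + 0 = 3$)
$\left(\left(\left(-45 - 78\right) + 48\right) + 9\right) L{\left(0,B{\left(3 \right)} - m \right)} = \left(\left(\left(-45 - 78\right) + 48\right) + 9\right) \left(0 - \left(\left(-5 + 3 + 3^{2}\right) - 3\right)\right) = \left(\left(-123 + 48\right) + 9\right) \left(0 - \left(\left(-5 + 3 + 9\right) - 3\right)\right) = \left(-75 + 9\right) \left(0 - \left(7 - 3\right)\right) = - 66 \left(0 - 4\right) = \left(-66\right) \left(-4\right) = 264$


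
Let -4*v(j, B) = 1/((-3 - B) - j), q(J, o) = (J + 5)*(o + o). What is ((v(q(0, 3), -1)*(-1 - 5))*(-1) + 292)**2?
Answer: 349353481/4096 ≈ 85291.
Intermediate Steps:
q(J, o) = 2*o*(5 + J) (q(J, o) = (5 + J)*(2*o) = 2*o*(5 + J))
v(j, B) = -1/(4*(-3 - B - j)) (v(j, B) = -1/(4*((-3 - B) - j)) = -1/(4*(-3 - B - j)))
((v(q(0, 3), -1)*(-1 - 5))*(-1) + 292)**2 = (((1/(4*(3 - 1 + 2*3*(5 + 0))))*(-1 - 5))*(-1) + 292)**2 = (((1/(4*(3 - 1 + 2*3*5)))*(-6))*(-1) + 292)**2 = (((1/(4*(3 - 1 + 30)))*(-6))*(-1) + 292)**2 = ((((1/4)/32)*(-6))*(-1) + 292)**2 = ((((1/4)*(1/32))*(-6))*(-1) + 292)**2 = (((1/128)*(-6))*(-1) + 292)**2 = (-3/64*(-1) + 292)**2 = (3/64 + 292)**2 = (18691/64)**2 = 349353481/4096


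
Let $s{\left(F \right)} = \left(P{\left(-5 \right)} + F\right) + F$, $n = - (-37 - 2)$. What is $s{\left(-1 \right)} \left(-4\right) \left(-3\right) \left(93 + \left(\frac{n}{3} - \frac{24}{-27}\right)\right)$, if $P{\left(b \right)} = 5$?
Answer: $3848$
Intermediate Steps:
$n = 39$ ($n = - (-37 - 2) = \left(-1\right) \left(-39\right) = 39$)
$s{\left(F \right)} = 5 + 2 F$ ($s{\left(F \right)} = \left(5 + F\right) + F = 5 + 2 F$)
$s{\left(-1 \right)} \left(-4\right) \left(-3\right) \left(93 + \left(\frac{n}{3} - \frac{24}{-27}\right)\right) = \left(5 + 2 \left(-1\right)\right) \left(-4\right) \left(-3\right) \left(93 + \left(\frac{39}{3} - \frac{24}{-27}\right)\right) = \left(5 - 2\right) \left(-4\right) \left(-3\right) \left(93 + \left(39 \cdot \frac{1}{3} - - \frac{8}{9}\right)\right) = 3 \left(-4\right) \left(-3\right) \left(93 + \left(13 + \frac{8}{9}\right)\right) = \left(-12\right) \left(-3\right) \left(93 + \frac{125}{9}\right) = 36 \cdot \frac{962}{9} = 3848$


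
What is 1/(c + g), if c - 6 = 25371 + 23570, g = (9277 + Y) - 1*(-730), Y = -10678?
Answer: 1/48276 ≈ 2.0714e-5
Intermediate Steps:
g = -671 (g = (9277 - 10678) - 1*(-730) = -1401 + 730 = -671)
c = 48947 (c = 6 + (25371 + 23570) = 6 + 48941 = 48947)
1/(c + g) = 1/(48947 - 671) = 1/48276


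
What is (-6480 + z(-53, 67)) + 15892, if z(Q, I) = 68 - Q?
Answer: 9533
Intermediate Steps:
(-6480 + z(-53, 67)) + 15892 = (-6480 + (68 - 1*(-53))) + 15892 = (-6480 + (68 + 53)) + 15892 = (-6480 + 121) + 15892 = -6359 + 15892 = 9533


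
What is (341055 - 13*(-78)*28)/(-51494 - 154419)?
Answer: -369447/205913 ≈ -1.7942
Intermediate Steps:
(341055 - 13*(-78)*28)/(-51494 - 154419) = (341055 + 1014*28)/(-205913) = (341055 + 28392)*(-1/205913) = 369447*(-1/205913) = -369447/205913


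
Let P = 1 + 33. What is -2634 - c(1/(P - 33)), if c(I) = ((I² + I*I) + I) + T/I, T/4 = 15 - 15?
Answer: -2637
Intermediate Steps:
P = 34
T = 0 (T = 4*(15 - 15) = 4*0 = 0)
c(I) = I + 2*I² (c(I) = ((I² + I*I) + I) + 0/I = ((I² + I²) + I) + 0 = (2*I² + I) + 0 = (I + 2*I²) + 0 = I + 2*I²)
-2634 - c(1/(P - 33)) = -2634 - (1 + 2/(34 - 33))/(34 - 33) = -2634 - (1 + 2/1)/1 = -2634 - (1 + 2*1) = -2634 - (1 + 2) = -2634 - 3 = -2637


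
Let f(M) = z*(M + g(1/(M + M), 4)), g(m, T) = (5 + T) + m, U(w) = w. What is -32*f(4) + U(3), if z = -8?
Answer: 3363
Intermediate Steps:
g(m, T) = 5 + T + m
f(M) = -72 - 8*M - 4/M (f(M) = -8*(M + (5 + 4 + 1/(M + M))) = -8*(M + (5 + 4 + 1/(2*M))) = -8*(M + (9 + 1/(2*M))) = -8*(9 + M + 1/(2*M)) = -72 - 8*M - 4/M)
-32*f(4) + U(3) = -32*(-72 - 8*4 - 4/4) + 3 = -32*(-72 - 32 - 4*¼) + 3 = -32*(-72 - 32 - 1) + 3 = -32*(-105) + 3 = 3360 + 3 = 3363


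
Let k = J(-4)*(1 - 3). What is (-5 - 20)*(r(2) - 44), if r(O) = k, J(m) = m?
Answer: 900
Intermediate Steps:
k = 8 (k = -4*(1 - 3) = -4*(-2) = 8)
r(O) = 8
(-5 - 20)*(r(2) - 44) = (-5 - 20)*(8 - 44) = -25*(-36) = 900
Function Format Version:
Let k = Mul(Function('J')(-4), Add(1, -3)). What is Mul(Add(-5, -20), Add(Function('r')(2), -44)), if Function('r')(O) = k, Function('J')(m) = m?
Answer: 900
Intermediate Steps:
k = 8 (k = Mul(-4, Add(1, -3)) = Mul(-4, -2) = 8)
Function('r')(O) = 8
Mul(Add(-5, -20), Add(Function('r')(2), -44)) = Mul(Add(-5, -20), Add(8, -44)) = Mul(-25, -36) = 900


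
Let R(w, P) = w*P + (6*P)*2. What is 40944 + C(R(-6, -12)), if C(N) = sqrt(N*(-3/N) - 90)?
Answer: 40944 + I*sqrt(93) ≈ 40944.0 + 9.6436*I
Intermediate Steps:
R(w, P) = 12*P + P*w (R(w, P) = P*w + 12*P = 12*P + P*w)
C(N) = I*sqrt(93) (C(N) = sqrt(-3 - 90) = sqrt(-93) = I*sqrt(93))
40944 + C(R(-6, -12)) = 40944 + I*sqrt(93)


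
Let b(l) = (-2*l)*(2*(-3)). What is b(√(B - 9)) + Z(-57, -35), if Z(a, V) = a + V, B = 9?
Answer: -92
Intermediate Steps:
Z(a, V) = V + a
b(l) = 12*l (b(l) = -2*l*(-6) = 12*l)
b(√(B - 9)) + Z(-57, -35) = 12*√(9 - 9) + (-35 - 57) = 12*√0 - 92 = 12*0 - 92 = 0 - 92 = -92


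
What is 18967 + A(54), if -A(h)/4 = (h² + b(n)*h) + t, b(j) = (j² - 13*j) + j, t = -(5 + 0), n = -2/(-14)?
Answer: 376755/49 ≈ 7688.9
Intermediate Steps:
n = ⅐ (n = -2*(-1/14) = ⅐ ≈ 0.14286)
t = -5 (t = -1*5 = -5)
b(j) = j² - 12*j
A(h) = 20 - 4*h² + 332*h/49 (A(h) = -4*((h² + ((-12 + ⅐)/7)*h) - 5) = -4*((h² + ((⅐)*(-83/7))*h) - 5) = -4*((h² - 83*h/49) - 5) = -4*(-5 + h² - 83*h/49) = 20 - 4*h² + 332*h/49)
18967 + A(54) = 18967 + (20 - 4*54² + (332/49)*54) = 18967 + (20 - 4*2916 + 17928/49) = 18967 + (20 - 11664 + 17928/49) = 18967 - 552628/49 = 376755/49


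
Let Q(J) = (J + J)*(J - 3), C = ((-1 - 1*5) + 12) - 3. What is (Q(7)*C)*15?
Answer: 2520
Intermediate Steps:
C = 3 (C = ((-1 - 5) + 12) - 3 = (-6 + 12) - 3 = 6 - 3 = 3)
Q(J) = 2*J*(-3 + J) (Q(J) = (2*J)*(-3 + J) = 2*J*(-3 + J))
(Q(7)*C)*15 = ((2*7*(-3 + 7))*3)*15 = ((2*7*4)*3)*15 = (56*3)*15 = 168*15 = 2520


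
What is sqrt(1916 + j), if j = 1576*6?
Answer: 2*sqrt(2843) ≈ 106.64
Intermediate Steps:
j = 9456
sqrt(1916 + j) = sqrt(1916 + 9456) = sqrt(11372) = 2*sqrt(2843)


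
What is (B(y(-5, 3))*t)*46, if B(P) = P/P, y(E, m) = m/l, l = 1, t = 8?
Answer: 368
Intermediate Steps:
y(E, m) = m (y(E, m) = m/1 = m*1 = m)
B(P) = 1
(B(y(-5, 3))*t)*46 = (1*8)*46 = 8*46 = 368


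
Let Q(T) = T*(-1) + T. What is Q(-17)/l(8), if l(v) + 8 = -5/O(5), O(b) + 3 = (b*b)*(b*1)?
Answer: 0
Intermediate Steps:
O(b) = -3 + b**3 (O(b) = -3 + (b*b)*(b*1) = -3 + b**2*b = -3 + b**3)
l(v) = -981/122 (l(v) = -8 - 5/(-3 + 5**3) = -8 - 5/(-3 + 125) = -8 - 5/122 = -981/122)
Q(T) = 0 (Q(T) = -T + T = 0)
Q(-17)/l(8) = 0/(-981/122) = 0*(-122/981) = 0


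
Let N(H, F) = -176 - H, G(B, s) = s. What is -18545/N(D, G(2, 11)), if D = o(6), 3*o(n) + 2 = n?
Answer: 55635/532 ≈ 104.58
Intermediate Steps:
o(n) = -2/3 + n/3
D = 4/3 (D = -2/3 + (1/3)*6 = -2/3 + 2 = 4/3 ≈ 1.3333)
-18545/N(D, G(2, 11)) = -18545/(-176 - 1*4/3) = -18545/(-176 - 4/3) = -18545/(-532/3) = -18545*(-3/532) = 55635/532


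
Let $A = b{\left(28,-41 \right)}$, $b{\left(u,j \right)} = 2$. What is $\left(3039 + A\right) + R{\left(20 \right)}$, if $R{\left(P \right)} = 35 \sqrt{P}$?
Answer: $3041 + 70 \sqrt{5} \approx 3197.5$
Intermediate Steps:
$A = 2$
$\left(3039 + A\right) + R{\left(20 \right)} = \left(3039 + 2\right) + 35 \sqrt{20} = 3041 + 35 \cdot 2 \sqrt{5} = 3041 + 70 \sqrt{5}$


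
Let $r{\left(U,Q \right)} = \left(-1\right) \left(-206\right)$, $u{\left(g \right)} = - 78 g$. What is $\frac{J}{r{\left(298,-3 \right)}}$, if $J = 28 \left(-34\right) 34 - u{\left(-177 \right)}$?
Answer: $- \frac{23087}{103} \approx -224.15$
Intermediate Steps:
$r{\left(U,Q \right)} = 206$
$J = -46174$ ($J = 28 \left(-34\right) 34 - \left(-78\right) \left(-177\right) = \left(-952\right) 34 - 13806 = -32368 - 13806 = -46174$)
$\frac{J}{r{\left(298,-3 \right)}} = - \frac{46174}{206} = \left(-46174\right) \frac{1}{206} = - \frac{23087}{103}$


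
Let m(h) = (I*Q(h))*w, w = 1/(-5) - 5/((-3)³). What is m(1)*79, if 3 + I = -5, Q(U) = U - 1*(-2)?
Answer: 1264/45 ≈ 28.089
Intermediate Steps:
Q(U) = 2 + U (Q(U) = U + 2 = 2 + U)
I = -8 (I = -3 - 5 = -8)
w = -2/135 (w = 1*(-⅕) - 5/(-27) = -⅕ - 5*(-1/27) = -⅕ + 5/27 = -2/135 ≈ -0.014815)
m(h) = 32/135 + 16*h/135 (m(h) = -8*(2 + h)*(-2/135) = (-16 - 8*h)*(-2/135) = 32/135 + 16*h/135)
m(1)*79 = (32/135 + (16/135)*1)*79 = (32/135 + 16/135)*79 = (16/45)*79 = 1264/45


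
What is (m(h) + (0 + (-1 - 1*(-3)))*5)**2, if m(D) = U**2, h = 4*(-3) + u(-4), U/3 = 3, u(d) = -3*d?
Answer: 8281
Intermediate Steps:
U = 9 (U = 3*3 = 9)
h = 0 (h = 4*(-3) - 3*(-4) = -12 + 12 = 0)
m(D) = 81 (m(D) = 9**2 = 81)
(m(h) + (0 + (-1 - 1*(-3)))*5)**2 = (81 + (0 + (-1 - 1*(-3)))*5)**2 = (81 + (0 + (-1 + 3))*5)**2 = (81 + (0 + 2)*5)**2 = (81 + 2*5)**2 = (81 + 10)**2 = 91**2 = 8281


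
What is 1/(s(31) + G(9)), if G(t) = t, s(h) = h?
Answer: 1/40 ≈ 0.025000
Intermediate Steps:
1/(s(31) + G(9)) = 1/(31 + 9) = 1/40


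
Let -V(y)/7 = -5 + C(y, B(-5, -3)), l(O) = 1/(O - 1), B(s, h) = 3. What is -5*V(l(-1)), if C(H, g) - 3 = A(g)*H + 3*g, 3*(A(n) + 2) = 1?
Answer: 1645/6 ≈ 274.17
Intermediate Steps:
A(n) = -5/3 (A(n) = -2 + (⅓)*1 = -2 + ⅓ = -5/3)
l(O) = 1/(-1 + O)
C(H, g) = 3 + 3*g - 5*H/3 (C(H, g) = 3 + (-5*H/3 + 3*g) = 3 + (3*g - 5*H/3) = 3 + 3*g - 5*H/3)
V(y) = -49 + 35*y/3 (V(y) = -7*(-5 + (3 + 3*3 - 5*y/3)) = -7*(-5 + (3 + 9 - 5*y/3)) = -7*(-5 + (12 - 5*y/3)) = -7*(7 - 5*y/3) = -49 + 35*y/3)
-5*V(l(-1)) = -5*(-49 + 35/(3*(-1 - 1))) = -5*(-49 + (35/3)/(-2)) = -5*(-49 + (35/3)*(-½)) = -5*(-49 - 35/6) = -5*(-329/6) = 1645/6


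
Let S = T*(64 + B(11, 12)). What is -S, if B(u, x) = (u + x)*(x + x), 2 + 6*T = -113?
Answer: 35420/3 ≈ 11807.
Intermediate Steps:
T = -115/6 (T = -1/3 + (1/6)*(-113) = -1/3 - 113/6 = -115/6 ≈ -19.167)
B(u, x) = 2*x*(u + x) (B(u, x) = (u + x)*(2*x) = 2*x*(u + x))
S = -35420/3 (S = -115*(64 + 2*12*(11 + 12))/6 = -115*(64 + 2*12*23)/6 = -115*(64 + 552)/6 = -115/6*616 = -35420/3 ≈ -11807.)
-S = -1*(-35420/3) = 35420/3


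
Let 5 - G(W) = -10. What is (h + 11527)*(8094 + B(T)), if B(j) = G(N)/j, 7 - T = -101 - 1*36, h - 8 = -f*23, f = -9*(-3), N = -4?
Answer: 706712423/8 ≈ 8.8339e+7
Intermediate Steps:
f = 27
G(W) = 15 (G(W) = 5 - 1*(-10) = 5 + 10 = 15)
h = -613 (h = 8 - 1*27*23 = 8 - 27*23 = 8 - 621 = -613)
T = 144 (T = 7 - (-101 - 1*36) = 7 - (-101 - 36) = 7 - 1*(-137) = 7 + 137 = 144)
B(j) = 15/j
(h + 11527)*(8094 + B(T)) = (-613 + 11527)*(8094 + 15/144) = 10914*(8094 + 15*(1/144)) = 10914*(8094 + 5/48) = 10914*(388517/48) = 706712423/8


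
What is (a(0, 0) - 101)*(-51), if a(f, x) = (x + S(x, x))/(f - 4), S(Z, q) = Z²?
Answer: 5151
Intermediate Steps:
a(f, x) = (x + x²)/(-4 + f) (a(f, x) = (x + x²)/(f - 4) = (x + x²)/(-4 + f))
(a(0, 0) - 101)*(-51) = (0*(1 + 0)/(-4 + 0) - 101)*(-51) = (0*1/(-4) - 101)*(-51) = (0*(-¼)*1 - 101)*(-51) = (0 - 101)*(-51) = -101*(-51) = 5151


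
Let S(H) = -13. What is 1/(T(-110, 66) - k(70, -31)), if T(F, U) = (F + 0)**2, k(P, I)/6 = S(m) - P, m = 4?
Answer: 1/12598 ≈ 7.9378e-5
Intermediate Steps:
k(P, I) = -78 - 6*P (k(P, I) = 6*(-13 - P) = -78 - 6*P)
T(F, U) = F**2
1/(T(-110, 66) - k(70, -31)) = 1/((-110)**2 - (-78 - 6*70)) = 1/(12100 - (-78 - 420)) = 1/(12100 - 1*(-498)) = 1/(12100 + 498) = 1/12598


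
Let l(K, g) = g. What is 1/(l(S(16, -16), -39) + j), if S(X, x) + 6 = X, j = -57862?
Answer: -1/57901 ≈ -1.7271e-5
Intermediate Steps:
S(X, x) = -6 + X
1/(l(S(16, -16), -39) + j) = 1/(-39 - 57862) = 1/(-57901) = -1/57901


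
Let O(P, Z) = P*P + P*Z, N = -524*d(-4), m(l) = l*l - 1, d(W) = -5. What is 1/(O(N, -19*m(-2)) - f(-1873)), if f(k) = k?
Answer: 1/6716933 ≈ 1.4888e-7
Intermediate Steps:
m(l) = -1 + l² (m(l) = l² - 1 = -1 + l²)
N = 2620 (N = -524*(-5) = 2620)
O(P, Z) = P² + P*Z
1/(O(N, -19*m(-2)) - f(-1873)) = 1/(2620*(2620 - 19*(-1 + (-2)²)) - 1*(-1873)) = 1/(2620*(2620 - 19*(-1 + 4)) + 1873) = 1/(2620*(2620 - 19*3) + 1873) = 1/(2620*(2620 - 57) + 1873) = 1/(2620*2563 + 1873) = 1/(6715060 + 1873) = 1/6716933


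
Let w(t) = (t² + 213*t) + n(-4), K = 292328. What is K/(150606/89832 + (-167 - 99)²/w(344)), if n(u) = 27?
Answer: 838735576464160/5869588967 ≈ 1.4290e+5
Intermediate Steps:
w(t) = 27 + t² + 213*t (w(t) = (t² + 213*t) + 27 = 27 + t² + 213*t)
K/(150606/89832 + (-167 - 99)²/w(344)) = 292328/(150606/89832 + (-167 - 99)²/(27 + 344² + 213*344)) = 292328/(150606*(1/89832) + (-266)²/(27 + 118336 + 73272)) = 292328/(25101/14972 + 70756/191635) = 292328/(5869588967/2869159220) = 292328*(2869159220/5869588967) = 838735576464160/5869588967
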